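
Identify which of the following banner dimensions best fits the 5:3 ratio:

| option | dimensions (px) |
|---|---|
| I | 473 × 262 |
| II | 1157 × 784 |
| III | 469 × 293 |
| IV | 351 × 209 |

Ratios (long/short): I ≈ 1.805; II ≈ 1.476; III ≈ 1.601; IV ≈ 1.679.
5:3 ≈ 1.667; option IV is nearest (Δ 0.012).

IV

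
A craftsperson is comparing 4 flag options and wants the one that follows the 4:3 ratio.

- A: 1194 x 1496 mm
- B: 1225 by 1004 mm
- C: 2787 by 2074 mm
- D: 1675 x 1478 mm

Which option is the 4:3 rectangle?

C

Target 4:3 ≈ 1.333.
A: 1.253 (Δ0.080)  B: 1.220 (Δ0.113)  C: 1.344 (Δ0.011)  D: 1.133 (Δ0.200)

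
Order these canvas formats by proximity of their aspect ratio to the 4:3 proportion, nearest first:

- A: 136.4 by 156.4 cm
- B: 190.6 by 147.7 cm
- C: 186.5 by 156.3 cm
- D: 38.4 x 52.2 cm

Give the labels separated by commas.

A: 156.4/136.4 ≈ 1.147 → |1.147 − 1.333| = 0.186
B: 190.6/147.7 ≈ 1.290 → |1.290 − 1.333| = 0.043
C: 186.5/156.3 ≈ 1.193 → |1.193 − 1.333| = 0.140
D: 52.2/38.4 ≈ 1.359 → |1.359 − 1.333| = 0.026

D, B, C, A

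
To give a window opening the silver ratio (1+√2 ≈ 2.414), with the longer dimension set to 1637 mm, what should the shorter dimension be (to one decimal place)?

678.1 mm

silver ratio ≈ 2.41421.
Shorter side = 1637 ÷ 2.41421 ≈ 678.069 → 678.1 mm.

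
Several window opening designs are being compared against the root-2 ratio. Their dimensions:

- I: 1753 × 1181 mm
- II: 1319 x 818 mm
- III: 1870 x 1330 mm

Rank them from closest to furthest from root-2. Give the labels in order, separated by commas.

III, I, II

Ratios: I = 1753 / 1181 ≈ 1.484; II = 1319 / 818 ≈ 1.612; III = 1870 / 1330 ≈ 1.406.
|Δ from 1.414|: I 0.070; II 0.198; III 0.008.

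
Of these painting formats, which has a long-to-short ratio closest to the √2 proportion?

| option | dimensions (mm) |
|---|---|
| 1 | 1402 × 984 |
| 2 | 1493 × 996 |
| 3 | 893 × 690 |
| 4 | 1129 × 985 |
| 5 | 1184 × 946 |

1

Ratios (long/short): 1 ≈ 1.425; 2 ≈ 1.499; 3 ≈ 1.294; 4 ≈ 1.146; 5 ≈ 1.252.
root-2 ≈ 1.414; option 1 is nearest (Δ 0.011).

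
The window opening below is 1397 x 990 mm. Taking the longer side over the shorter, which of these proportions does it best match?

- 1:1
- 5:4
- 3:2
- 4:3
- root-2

root-2

1397/990 ≈ 1.411. Nearest candidates are root-2 (1.414, off by 0.003) and 4:3 (1.333, off by 0.078).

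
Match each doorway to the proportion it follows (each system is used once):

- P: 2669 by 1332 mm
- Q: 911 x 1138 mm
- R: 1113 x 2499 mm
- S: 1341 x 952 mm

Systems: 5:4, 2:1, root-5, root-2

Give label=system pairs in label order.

P=2:1, Q=5:4, R=root-5, S=root-2

Ratios: P ≈ 2.004; Q ≈ 1.249; R ≈ 2.245; S ≈ 1.409.
Targets: 5:4 ≈ 1.250; 2:1 ≈ 2.000; root-5 ≈ 2.236; root-2 ≈ 1.414.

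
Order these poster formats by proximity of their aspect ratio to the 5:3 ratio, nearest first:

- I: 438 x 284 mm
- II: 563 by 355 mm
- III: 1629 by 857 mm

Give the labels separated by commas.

II, I, III

I: 438/284 ≈ 1.542 → |1.542 − 1.667| = 0.125
II: 563/355 ≈ 1.586 → |1.586 − 1.667| = 0.081
III: 1629/857 ≈ 1.901 → |1.901 − 1.667| = 0.234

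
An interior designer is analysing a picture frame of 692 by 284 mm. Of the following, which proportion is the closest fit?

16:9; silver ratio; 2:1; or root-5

silver ratio

Ratio = 692 / 284 ≈ 2.437.
Distances: 16:9 1.778 (Δ 0.659); silver ratio 2.414 (Δ 0.023); 2:1 2.000 (Δ 0.437); root-5 2.236 (Δ 0.201).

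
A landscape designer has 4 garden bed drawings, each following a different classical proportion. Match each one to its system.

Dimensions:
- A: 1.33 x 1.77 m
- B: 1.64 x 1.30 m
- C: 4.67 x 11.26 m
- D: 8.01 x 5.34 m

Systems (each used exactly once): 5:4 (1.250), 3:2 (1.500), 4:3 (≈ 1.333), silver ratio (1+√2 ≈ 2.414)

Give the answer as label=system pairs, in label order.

A=4:3, B=5:4, C=silver ratio, D=3:2

A = 1.77/1.33 ≈ 1.331 → 4:3 (1.333)
B = 1.64/1.30 ≈ 1.262 → 5:4 (1.250)
C = 11.26/4.67 ≈ 2.411 → silver ratio (2.414)
D = 8.01/5.34 ≈ 1.500 → 3:2 (1.500)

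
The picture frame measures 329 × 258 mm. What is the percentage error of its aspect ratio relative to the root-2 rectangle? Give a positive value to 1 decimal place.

Ratio = 329 / 258 ≈ 1.2752.
Ideal root-2 ≈ 1.4142. |1.2752 − 1.4142| / 1.4142 ≈ 9.83% → 9.8%.

9.8%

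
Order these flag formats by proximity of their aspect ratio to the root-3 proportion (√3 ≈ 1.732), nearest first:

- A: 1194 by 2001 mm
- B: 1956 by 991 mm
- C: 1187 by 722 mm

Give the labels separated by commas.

A, C, B

Ratios: A = 2001 / 1194 ≈ 1.676; B = 1956 / 991 ≈ 1.974; C = 1187 / 722 ≈ 1.644.
|Δ from 1.732|: A 0.056; B 0.242; C 0.088.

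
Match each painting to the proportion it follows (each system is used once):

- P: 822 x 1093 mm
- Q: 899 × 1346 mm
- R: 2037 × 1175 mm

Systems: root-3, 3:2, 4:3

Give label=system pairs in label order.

P=4:3, Q=3:2, R=root-3

Ratios: P ≈ 1.330; Q ≈ 1.497; R ≈ 1.734.
Targets: root-3 ≈ 1.732; 3:2 ≈ 1.500; 4:3 ≈ 1.333.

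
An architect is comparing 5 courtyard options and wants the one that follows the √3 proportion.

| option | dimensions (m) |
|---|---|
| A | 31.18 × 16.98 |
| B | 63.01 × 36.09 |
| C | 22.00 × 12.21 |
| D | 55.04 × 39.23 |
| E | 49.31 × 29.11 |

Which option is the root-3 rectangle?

B

Target root-3 ≈ 1.732.
A: 1.836 (Δ0.104)  B: 1.746 (Δ0.014)  C: 1.802 (Δ0.070)  D: 1.403 (Δ0.329)  E: 1.694 (Δ0.038)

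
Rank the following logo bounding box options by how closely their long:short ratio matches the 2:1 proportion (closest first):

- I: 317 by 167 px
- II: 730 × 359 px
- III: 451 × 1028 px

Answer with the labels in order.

I: 317/167 ≈ 1.898 → |1.898 − 2.000| = 0.102
II: 730/359 ≈ 2.033 → |2.033 − 2.000| = 0.033
III: 1028/451 ≈ 2.279 → |2.279 − 2.000| = 0.279

II, I, III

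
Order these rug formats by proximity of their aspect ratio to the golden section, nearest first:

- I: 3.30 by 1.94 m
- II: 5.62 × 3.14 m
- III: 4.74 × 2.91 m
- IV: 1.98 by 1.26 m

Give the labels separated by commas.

Ratios: I = 3.30 / 1.94 ≈ 1.701; II = 5.62 / 3.14 ≈ 1.790; III = 4.74 / 2.91 ≈ 1.629; IV = 1.98 / 1.26 ≈ 1.571.
|Δ from 1.618|: I 0.083; II 0.172; III 0.011; IV 0.047.

III, IV, I, II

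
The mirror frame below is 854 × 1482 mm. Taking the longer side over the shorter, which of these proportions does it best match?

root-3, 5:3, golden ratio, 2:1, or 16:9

Ratio = 1482 / 854 ≈ 1.735.
Distances: root-3 1.732 (Δ 0.003); 5:3 1.667 (Δ 0.068); golden ratio 1.618 (Δ 0.117); 2:1 2.000 (Δ 0.265); 16:9 1.778 (Δ 0.043).

root-3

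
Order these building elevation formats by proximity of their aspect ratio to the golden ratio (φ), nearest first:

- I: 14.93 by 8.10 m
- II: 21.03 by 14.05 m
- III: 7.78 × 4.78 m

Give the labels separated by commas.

III, II, I

Ratios: I = 14.93 / 8.10 ≈ 1.843; II = 21.03 / 14.05 ≈ 1.497; III = 7.78 / 4.78 ≈ 1.628.
|Δ from 1.618|: I 0.225; II 0.121; III 0.010.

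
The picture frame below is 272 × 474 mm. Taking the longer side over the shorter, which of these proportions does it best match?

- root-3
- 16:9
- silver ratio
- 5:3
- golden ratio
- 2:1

Ratio = 474 / 272 ≈ 1.743.
Distances: root-3 1.732 (Δ 0.011); 16:9 1.778 (Δ 0.035); silver ratio 2.414 (Δ 0.671); 5:3 1.667 (Δ 0.076); golden ratio 1.618 (Δ 0.125); 2:1 2.000 (Δ 0.257).

root-3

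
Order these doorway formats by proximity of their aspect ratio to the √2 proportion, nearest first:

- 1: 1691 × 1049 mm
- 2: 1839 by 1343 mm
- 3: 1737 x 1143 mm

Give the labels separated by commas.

1: 1691/1049 ≈ 1.612 → |1.612 − 1.414| = 0.198
2: 1839/1343 ≈ 1.369 → |1.369 − 1.414| = 0.045
3: 1737/1143 ≈ 1.520 → |1.520 − 1.414| = 0.106

2, 3, 1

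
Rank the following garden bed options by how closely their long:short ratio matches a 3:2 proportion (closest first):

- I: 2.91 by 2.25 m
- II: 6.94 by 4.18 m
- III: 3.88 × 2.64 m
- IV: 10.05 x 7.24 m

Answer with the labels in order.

III, IV, II, I

I: 2.91/2.25 ≈ 1.293 → |1.293 − 1.500| = 0.207
II: 6.94/4.18 ≈ 1.660 → |1.660 − 1.500| = 0.160
III: 3.88/2.64 ≈ 1.470 → |1.470 − 1.500| = 0.030
IV: 10.05/7.24 ≈ 1.388 → |1.388 − 1.500| = 0.112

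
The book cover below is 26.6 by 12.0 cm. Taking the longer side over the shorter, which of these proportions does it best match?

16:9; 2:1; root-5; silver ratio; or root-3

root-5

26.6/12.0 ≈ 2.217. Nearest candidates are root-5 (2.236, off by 0.019) and silver ratio (2.414, off by 0.197).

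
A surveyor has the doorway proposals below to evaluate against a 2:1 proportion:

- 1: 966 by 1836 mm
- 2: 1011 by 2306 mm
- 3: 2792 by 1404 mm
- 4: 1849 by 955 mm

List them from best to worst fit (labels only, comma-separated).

3, 4, 1, 2

Ratios: 1 = 1836 / 966 ≈ 1.901; 2 = 2306 / 1011 ≈ 2.281; 3 = 2792 / 1404 ≈ 1.989; 4 = 1849 / 955 ≈ 1.936.
|Δ from 2.000|: 1 0.099; 2 0.281; 3 0.011; 4 0.064.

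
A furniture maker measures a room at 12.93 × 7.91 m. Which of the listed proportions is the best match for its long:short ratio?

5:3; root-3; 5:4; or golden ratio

Ratio = 12.93 / 7.91 ≈ 1.635.
Distances: 5:3 1.667 (Δ 0.032); root-3 1.732 (Δ 0.097); 5:4 1.250 (Δ 0.385); golden ratio 1.618 (Δ 0.017).

golden ratio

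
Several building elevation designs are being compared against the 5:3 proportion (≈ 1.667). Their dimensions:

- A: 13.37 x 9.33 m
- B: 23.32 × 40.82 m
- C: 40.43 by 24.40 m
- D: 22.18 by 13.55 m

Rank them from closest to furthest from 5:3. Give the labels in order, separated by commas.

Ratios: A = 13.37 / 9.33 ≈ 1.433; B = 40.82 / 23.32 ≈ 1.750; C = 40.43 / 24.40 ≈ 1.657; D = 22.18 / 13.55 ≈ 1.637.
|Δ from 1.667|: A 0.234; B 0.083; C 0.010; D 0.030.

C, D, B, A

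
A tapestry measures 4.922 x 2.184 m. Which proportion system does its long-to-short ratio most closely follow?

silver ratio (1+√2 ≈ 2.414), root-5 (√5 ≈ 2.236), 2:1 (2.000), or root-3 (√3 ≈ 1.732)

4.922/2.184 ≈ 2.254. Nearest candidates are root-5 (2.236, off by 0.018) and silver ratio (2.414, off by 0.160).

root-5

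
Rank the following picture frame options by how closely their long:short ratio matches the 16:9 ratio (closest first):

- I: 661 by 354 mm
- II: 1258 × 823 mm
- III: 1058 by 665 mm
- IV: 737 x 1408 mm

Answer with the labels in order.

I: 661/354 ≈ 1.867 → |1.867 − 1.778| = 0.089
II: 1258/823 ≈ 1.529 → |1.529 − 1.778| = 0.249
III: 1058/665 ≈ 1.591 → |1.591 − 1.778| = 0.187
IV: 1408/737 ≈ 1.910 → |1.910 − 1.778| = 0.132

I, IV, III, II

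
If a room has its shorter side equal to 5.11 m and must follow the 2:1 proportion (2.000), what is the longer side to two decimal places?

10.22 m

2:1 = 2.00000.
Longer side = 5.11 × 2.00000 ≈ 10.2200 → 10.22 m.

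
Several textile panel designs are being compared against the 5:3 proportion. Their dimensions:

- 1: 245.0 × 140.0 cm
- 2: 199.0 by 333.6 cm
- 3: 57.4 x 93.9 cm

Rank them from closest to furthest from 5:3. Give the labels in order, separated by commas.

2, 3, 1

1: 245.0/140.0 ≈ 1.750 → |1.750 − 1.667| = 0.083
2: 333.6/199.0 ≈ 1.676 → |1.676 − 1.667| = 0.009
3: 93.9/57.4 ≈ 1.636 → |1.636 − 1.667| = 0.031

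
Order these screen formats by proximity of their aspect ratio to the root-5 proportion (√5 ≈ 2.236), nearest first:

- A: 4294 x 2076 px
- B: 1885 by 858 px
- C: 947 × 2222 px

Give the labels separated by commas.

A: 4294/2076 ≈ 2.068 → |2.068 − 2.236| = 0.168
B: 1885/858 ≈ 2.197 → |2.197 − 2.236| = 0.039
C: 2222/947 ≈ 2.346 → |2.346 − 2.236| = 0.110

B, C, A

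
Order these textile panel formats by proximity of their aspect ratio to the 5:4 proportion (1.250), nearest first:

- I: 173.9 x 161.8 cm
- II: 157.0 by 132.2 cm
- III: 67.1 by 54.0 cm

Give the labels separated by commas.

III, II, I

I: 173.9/161.8 ≈ 1.075 → |1.075 − 1.250| = 0.175
II: 157.0/132.2 ≈ 1.188 → |1.188 − 1.250| = 0.062
III: 67.1/54.0 ≈ 1.243 → |1.243 − 1.250| = 0.007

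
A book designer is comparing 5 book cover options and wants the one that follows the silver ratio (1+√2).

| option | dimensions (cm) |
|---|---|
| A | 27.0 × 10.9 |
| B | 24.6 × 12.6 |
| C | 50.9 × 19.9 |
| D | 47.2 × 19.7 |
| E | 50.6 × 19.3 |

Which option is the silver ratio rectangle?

Ratios (long/short): A ≈ 2.477; B ≈ 1.952; C ≈ 2.558; D ≈ 2.396; E ≈ 2.622.
silver ratio ≈ 2.414; option D is nearest (Δ 0.018).

D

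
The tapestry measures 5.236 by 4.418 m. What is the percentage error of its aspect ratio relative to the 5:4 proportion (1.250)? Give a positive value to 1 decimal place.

Ratio = 5.236 / 4.418 ≈ 1.1852.
Ideal 5:4 = 1.2500. |1.1852 − 1.2500| / 1.2500 ≈ 5.18% → 5.2%.

5.2%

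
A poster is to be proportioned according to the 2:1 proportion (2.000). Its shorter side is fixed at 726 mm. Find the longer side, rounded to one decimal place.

2:1 = 2.00000.
Longer side = 726 × 2.00000 ≈ 1452.000 → 1452.0 mm.

1452.0 mm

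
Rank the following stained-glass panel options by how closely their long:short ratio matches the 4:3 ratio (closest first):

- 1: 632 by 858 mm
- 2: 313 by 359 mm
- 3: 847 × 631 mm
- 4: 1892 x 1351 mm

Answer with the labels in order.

Ratios: 1 = 858 / 632 ≈ 1.358; 2 = 359 / 313 ≈ 1.147; 3 = 847 / 631 ≈ 1.342; 4 = 1892 / 1351 ≈ 1.400.
|Δ from 1.333|: 1 0.025; 2 0.186; 3 0.009; 4 0.067.

3, 1, 4, 2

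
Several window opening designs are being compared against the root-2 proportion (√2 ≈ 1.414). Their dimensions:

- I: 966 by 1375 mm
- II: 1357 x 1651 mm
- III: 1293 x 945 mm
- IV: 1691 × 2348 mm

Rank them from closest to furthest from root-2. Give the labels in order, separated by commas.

I: 1375/966 ≈ 1.423 → |1.423 − 1.414| = 0.009
II: 1651/1357 ≈ 1.217 → |1.217 − 1.414| = 0.197
III: 1293/945 ≈ 1.368 → |1.368 − 1.414| = 0.046
IV: 2348/1691 ≈ 1.389 → |1.389 − 1.414| = 0.025

I, IV, III, II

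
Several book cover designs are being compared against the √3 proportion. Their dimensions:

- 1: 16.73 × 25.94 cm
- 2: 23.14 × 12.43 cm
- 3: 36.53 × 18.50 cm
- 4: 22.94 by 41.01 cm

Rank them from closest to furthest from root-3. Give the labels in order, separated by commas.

4, 2, 1, 3

1: 25.94/16.73 ≈ 1.551 → |1.551 − 1.732| = 0.181
2: 23.14/12.43 ≈ 1.862 → |1.862 − 1.732| = 0.130
3: 36.53/18.50 ≈ 1.975 → |1.975 − 1.732| = 0.243
4: 41.01/22.94 ≈ 1.788 → |1.788 − 1.732| = 0.056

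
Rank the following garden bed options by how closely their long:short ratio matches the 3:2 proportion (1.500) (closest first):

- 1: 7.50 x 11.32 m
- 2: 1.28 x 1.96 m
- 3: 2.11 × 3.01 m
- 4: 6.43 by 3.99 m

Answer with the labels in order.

1, 2, 3, 4

1: 11.32/7.50 ≈ 1.509 → |1.509 − 1.500| = 0.009
2: 1.96/1.28 ≈ 1.531 → |1.531 − 1.500| = 0.031
3: 3.01/2.11 ≈ 1.427 → |1.427 − 1.500| = 0.073
4: 6.43/3.99 ≈ 1.612 → |1.612 − 1.500| = 0.112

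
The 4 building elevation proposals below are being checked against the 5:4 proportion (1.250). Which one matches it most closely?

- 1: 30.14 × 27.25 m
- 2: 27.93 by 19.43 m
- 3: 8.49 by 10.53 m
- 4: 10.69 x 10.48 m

Target 5:4 ≈ 1.250.
1: 1.106 (Δ0.144)  2: 1.437 (Δ0.187)  3: 1.240 (Δ0.010)  4: 1.020 (Δ0.230)

3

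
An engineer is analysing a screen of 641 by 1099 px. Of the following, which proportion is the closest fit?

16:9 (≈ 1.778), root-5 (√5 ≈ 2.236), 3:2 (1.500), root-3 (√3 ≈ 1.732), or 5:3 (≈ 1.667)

Ratio = 1099 / 641 ≈ 1.715.
Distances: 16:9 1.778 (Δ 0.063); root-5 2.236 (Δ 0.521); 3:2 1.500 (Δ 0.215); root-3 1.732 (Δ 0.017); 5:3 1.667 (Δ 0.048).

root-3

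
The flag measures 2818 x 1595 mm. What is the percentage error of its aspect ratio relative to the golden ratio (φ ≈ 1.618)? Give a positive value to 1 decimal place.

9.2%

Ratio = 2818 / 1595 ≈ 1.7668.
Ideal golden ratio ≈ 1.6180. |1.7668 − 1.6180| / 1.6180 ≈ 9.20% → 9.2%.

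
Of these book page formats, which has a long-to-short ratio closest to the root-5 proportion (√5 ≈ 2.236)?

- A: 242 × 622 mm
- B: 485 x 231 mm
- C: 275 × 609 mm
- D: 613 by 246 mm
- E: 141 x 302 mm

C

Target root-5 ≈ 2.236.
A: 2.570 (Δ0.334)  B: 2.100 (Δ0.136)  C: 2.215 (Δ0.021)  D: 2.492 (Δ0.256)  E: 2.142 (Δ0.094)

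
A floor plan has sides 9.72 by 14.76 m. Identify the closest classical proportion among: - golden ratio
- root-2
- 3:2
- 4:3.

3:2

14.76/9.72 ≈ 1.519. Nearest candidates are 3:2 (1.500, off by 0.019) and golden ratio (1.618, off by 0.099).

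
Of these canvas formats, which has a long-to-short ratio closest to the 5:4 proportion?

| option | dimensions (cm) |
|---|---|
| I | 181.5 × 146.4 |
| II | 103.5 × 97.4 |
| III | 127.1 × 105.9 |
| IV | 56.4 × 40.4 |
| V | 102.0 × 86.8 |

Target 5:4 ≈ 1.250.
I: 1.240 (Δ0.010)  II: 1.063 (Δ0.187)  III: 1.200 (Δ0.050)  IV: 1.396 (Δ0.146)  V: 1.175 (Δ0.075)

I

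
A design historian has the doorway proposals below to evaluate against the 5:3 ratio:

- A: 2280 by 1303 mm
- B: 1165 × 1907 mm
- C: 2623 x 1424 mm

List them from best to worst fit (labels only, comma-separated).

A: 2280/1303 ≈ 1.750 → |1.750 − 1.667| = 0.083
B: 1907/1165 ≈ 1.637 → |1.637 − 1.667| = 0.030
C: 2623/1424 ≈ 1.842 → |1.842 − 1.667| = 0.175

B, A, C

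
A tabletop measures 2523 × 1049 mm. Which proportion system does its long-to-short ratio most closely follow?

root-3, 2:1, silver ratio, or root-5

Ratio = 2523 / 1049 ≈ 2.405.
Distances: root-3 1.732 (Δ 0.673); 2:1 2.000 (Δ 0.405); silver ratio 2.414 (Δ 0.009); root-5 2.236 (Δ 0.169).

silver ratio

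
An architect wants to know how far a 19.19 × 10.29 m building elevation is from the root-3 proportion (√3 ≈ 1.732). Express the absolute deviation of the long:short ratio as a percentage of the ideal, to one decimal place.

Ratio = 19.19 / 10.29 ≈ 1.8649.
Ideal root-3 ≈ 1.7321. |1.8649 − 1.7321| / 1.7321 ≈ 7.67% → 7.7%.

7.7%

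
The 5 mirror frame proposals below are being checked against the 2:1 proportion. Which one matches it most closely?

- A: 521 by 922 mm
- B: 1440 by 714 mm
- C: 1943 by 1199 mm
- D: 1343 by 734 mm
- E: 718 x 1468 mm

B

Ratios (long/short): A ≈ 1.770; B ≈ 2.017; C ≈ 1.621; D ≈ 1.830; E ≈ 2.045.
2:1 ≈ 2.000; option B is nearest (Δ 0.017).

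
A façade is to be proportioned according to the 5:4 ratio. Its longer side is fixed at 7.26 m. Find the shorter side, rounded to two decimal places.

5.81 m

5:4 = 1.25000.
Shorter side = 7.26 ÷ 1.25000 ≈ 5.8080 → 5.81 m.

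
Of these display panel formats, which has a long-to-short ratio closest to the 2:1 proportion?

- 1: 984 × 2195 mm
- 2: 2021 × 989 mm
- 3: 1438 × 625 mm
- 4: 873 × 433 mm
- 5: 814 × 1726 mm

4

Ratios (long/short): 1 ≈ 2.231; 2 ≈ 2.043; 3 ≈ 2.301; 4 ≈ 2.016; 5 ≈ 2.120.
2:1 ≈ 2.000; option 4 is nearest (Δ 0.016).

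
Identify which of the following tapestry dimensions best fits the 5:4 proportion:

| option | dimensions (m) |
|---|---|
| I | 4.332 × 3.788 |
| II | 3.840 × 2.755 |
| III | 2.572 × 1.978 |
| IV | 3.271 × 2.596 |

Ratios (long/short): I ≈ 1.144; II ≈ 1.394; III ≈ 1.300; IV ≈ 1.260.
5:4 ≈ 1.250; option IV is nearest (Δ 0.010).

IV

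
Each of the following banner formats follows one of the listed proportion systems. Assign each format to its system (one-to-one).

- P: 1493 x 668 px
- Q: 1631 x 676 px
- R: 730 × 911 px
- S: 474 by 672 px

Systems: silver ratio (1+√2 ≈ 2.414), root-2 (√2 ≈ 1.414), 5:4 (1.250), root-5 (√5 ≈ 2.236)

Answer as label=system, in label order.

P=root-5, Q=silver ratio, R=5:4, S=root-2

Ratios: P ≈ 2.235; Q ≈ 2.413; R ≈ 1.248; S ≈ 1.418.
Targets: silver ratio ≈ 2.414; root-2 ≈ 1.414; 5:4 ≈ 1.250; root-5 ≈ 2.236.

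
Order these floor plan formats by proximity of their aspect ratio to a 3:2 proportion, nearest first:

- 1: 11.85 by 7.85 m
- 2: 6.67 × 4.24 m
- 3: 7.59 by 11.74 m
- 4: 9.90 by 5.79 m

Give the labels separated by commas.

1, 3, 2, 4

1: 11.85/7.85 ≈ 1.510 → |1.510 − 1.500| = 0.010
2: 6.67/4.24 ≈ 1.573 → |1.573 − 1.500| = 0.073
3: 11.74/7.59 ≈ 1.547 → |1.547 − 1.500| = 0.047
4: 9.90/5.79 ≈ 1.710 → |1.710 − 1.500| = 0.210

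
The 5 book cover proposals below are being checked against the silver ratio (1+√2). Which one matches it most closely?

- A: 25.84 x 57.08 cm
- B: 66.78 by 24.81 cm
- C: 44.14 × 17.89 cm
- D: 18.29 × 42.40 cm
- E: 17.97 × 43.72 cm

E

Ratios (long/short): A ≈ 2.209; B ≈ 2.692; C ≈ 2.467; D ≈ 2.318; E ≈ 2.433.
silver ratio ≈ 2.414; option E is nearest (Δ 0.019).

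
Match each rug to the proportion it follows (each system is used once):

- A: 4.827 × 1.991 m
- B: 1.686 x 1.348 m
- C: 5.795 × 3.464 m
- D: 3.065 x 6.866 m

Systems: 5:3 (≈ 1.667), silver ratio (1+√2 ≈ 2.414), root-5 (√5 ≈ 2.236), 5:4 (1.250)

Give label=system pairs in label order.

Ratios: A ≈ 2.424; B ≈ 1.251; C ≈ 1.673; D ≈ 2.240.
Targets: 5:3 ≈ 1.667; silver ratio ≈ 2.414; root-5 ≈ 2.236; 5:4 ≈ 1.250.

A=silver ratio, B=5:4, C=5:3, D=root-5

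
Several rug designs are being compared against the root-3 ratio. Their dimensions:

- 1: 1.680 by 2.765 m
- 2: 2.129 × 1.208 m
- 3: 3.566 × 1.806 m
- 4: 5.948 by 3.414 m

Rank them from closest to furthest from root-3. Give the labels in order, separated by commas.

4, 2, 1, 3

1: 2.765/1.680 ≈ 1.646 → |1.646 − 1.732| = 0.086
2: 2.129/1.208 ≈ 1.762 → |1.762 − 1.732| = 0.030
3: 3.566/1.806 ≈ 1.975 → |1.975 − 1.732| = 0.243
4: 5.948/3.414 ≈ 1.742 → |1.742 − 1.732| = 0.010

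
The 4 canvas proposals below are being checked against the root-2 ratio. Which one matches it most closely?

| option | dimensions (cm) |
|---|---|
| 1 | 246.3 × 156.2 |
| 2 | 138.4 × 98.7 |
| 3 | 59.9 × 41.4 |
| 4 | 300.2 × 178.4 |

Target root-2 ≈ 1.414.
1: 1.577 (Δ0.163)  2: 1.402 (Δ0.012)  3: 1.447 (Δ0.033)  4: 1.683 (Δ0.269)

2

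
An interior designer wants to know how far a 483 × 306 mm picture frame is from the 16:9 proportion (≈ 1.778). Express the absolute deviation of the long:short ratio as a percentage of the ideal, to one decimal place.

Ratio = 483 / 306 ≈ 1.5784.
Ideal 16:9 ≈ 1.7778. |1.5784 − 1.7778| / 1.7778 ≈ 11.22% → 11.2%.

11.2%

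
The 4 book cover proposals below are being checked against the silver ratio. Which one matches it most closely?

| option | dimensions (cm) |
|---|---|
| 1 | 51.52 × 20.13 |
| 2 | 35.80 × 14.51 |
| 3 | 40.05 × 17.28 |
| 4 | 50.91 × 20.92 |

Target silver ratio ≈ 2.414.
1: 2.559 (Δ0.145)  2: 2.467 (Δ0.053)  3: 2.318 (Δ0.096)  4: 2.434 (Δ0.020)

4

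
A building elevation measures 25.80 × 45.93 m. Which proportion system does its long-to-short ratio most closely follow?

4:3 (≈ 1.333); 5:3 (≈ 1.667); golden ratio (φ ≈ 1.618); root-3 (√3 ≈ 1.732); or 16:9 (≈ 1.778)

16:9

45.93/25.80 ≈ 1.780. Nearest candidates are 16:9 (1.778, off by 0.002) and root-3 (1.732, off by 0.048).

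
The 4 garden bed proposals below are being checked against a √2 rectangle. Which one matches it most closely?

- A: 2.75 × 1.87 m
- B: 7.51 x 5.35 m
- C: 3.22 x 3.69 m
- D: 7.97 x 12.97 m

B

Ratios (long/short): A ≈ 1.471; B ≈ 1.404; C ≈ 1.146; D ≈ 1.627.
root-2 ≈ 1.414; option B is nearest (Δ 0.010).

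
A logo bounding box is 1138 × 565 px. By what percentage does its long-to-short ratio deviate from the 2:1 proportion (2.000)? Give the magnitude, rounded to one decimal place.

0.7%

Ratio = 1138 / 565 ≈ 2.0142.
Ideal 2:1 = 2.0000. |2.0142 − 2.0000| / 2.0000 ≈ 0.71% → 0.7%.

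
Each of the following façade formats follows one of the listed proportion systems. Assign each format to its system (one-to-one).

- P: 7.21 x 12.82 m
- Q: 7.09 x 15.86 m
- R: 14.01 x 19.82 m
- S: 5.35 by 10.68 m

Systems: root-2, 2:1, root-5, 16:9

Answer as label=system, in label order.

P=16:9, Q=root-5, R=root-2, S=2:1

P = 12.82/7.21 ≈ 1.778 → 16:9 (1.778)
Q = 15.86/7.09 ≈ 2.237 → root-5 (2.236)
R = 19.82/14.01 ≈ 1.415 → root-2 (1.414)
S = 10.68/5.35 ≈ 1.996 → 2:1 (2.000)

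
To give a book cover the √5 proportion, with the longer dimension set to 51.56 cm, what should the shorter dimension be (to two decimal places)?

23.06 cm

root-5 ≈ 2.23607.
Shorter side = 51.56 ÷ 2.23607 ≈ 23.0583 → 23.06 cm.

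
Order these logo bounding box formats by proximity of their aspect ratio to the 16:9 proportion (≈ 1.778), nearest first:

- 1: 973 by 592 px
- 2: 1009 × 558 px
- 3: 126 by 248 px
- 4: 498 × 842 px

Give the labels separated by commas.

2, 4, 1, 3

Ratios: 1 = 973 / 592 ≈ 1.644; 2 = 1009 / 558 ≈ 1.808; 3 = 248 / 126 ≈ 1.968; 4 = 842 / 498 ≈ 1.691.
|Δ from 1.778|: 1 0.134; 2 0.030; 3 0.190; 4 0.087.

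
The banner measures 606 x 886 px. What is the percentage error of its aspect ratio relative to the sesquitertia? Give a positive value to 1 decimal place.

Ratio = 886 / 606 ≈ 1.4620.
Ideal 4:3 ≈ 1.3333. |1.4620 − 1.3333| / 1.3333 ≈ 9.65% → 9.7%.

9.7%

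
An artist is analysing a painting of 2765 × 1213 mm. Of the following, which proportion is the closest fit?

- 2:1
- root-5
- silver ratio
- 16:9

root-5

Ratio = 2765 / 1213 ≈ 2.279.
Distances: 2:1 2.000 (Δ 0.279); root-5 2.236 (Δ 0.043); silver ratio 2.414 (Δ 0.135); 16:9 1.778 (Δ 0.501).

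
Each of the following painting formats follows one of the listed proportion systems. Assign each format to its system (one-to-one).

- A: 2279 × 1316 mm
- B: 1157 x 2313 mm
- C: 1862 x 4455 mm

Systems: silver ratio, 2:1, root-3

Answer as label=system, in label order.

Ratios: A ≈ 1.732; B ≈ 1.999; C ≈ 2.393.
Targets: silver ratio ≈ 2.414; 2:1 ≈ 2.000; root-3 ≈ 1.732.

A=root-3, B=2:1, C=silver ratio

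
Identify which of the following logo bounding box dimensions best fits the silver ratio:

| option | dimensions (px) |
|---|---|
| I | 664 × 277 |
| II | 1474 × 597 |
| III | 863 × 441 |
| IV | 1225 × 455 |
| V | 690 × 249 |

Ratios (long/short): I ≈ 2.397; II ≈ 2.469; III ≈ 1.957; IV ≈ 2.692; V ≈ 2.771.
silver ratio ≈ 2.414; option I is nearest (Δ 0.017).

I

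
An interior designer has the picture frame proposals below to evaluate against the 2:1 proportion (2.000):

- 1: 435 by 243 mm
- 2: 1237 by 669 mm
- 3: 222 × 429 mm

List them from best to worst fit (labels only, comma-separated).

1: 435/243 ≈ 1.790 → |1.790 − 2.000| = 0.210
2: 1237/669 ≈ 1.849 → |1.849 − 2.000| = 0.151
3: 429/222 ≈ 1.932 → |1.932 − 2.000| = 0.068

3, 2, 1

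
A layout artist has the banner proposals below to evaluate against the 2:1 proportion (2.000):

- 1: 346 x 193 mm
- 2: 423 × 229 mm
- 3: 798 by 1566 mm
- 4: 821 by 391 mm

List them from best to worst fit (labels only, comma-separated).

1: 346/193 ≈ 1.793 → |1.793 − 2.000| = 0.207
2: 423/229 ≈ 1.847 → |1.847 − 2.000| = 0.153
3: 1566/798 ≈ 1.962 → |1.962 − 2.000| = 0.038
4: 821/391 ≈ 2.100 → |2.100 − 2.000| = 0.100

3, 4, 2, 1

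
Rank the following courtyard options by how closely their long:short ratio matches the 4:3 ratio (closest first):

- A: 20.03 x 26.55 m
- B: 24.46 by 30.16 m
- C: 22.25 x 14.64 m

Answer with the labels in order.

Ratios: A = 26.55 / 20.03 ≈ 1.326; B = 30.16 / 24.46 ≈ 1.233; C = 22.25 / 14.64 ≈ 1.520.
|Δ from 1.333|: A 0.007; B 0.100; C 0.187.

A, B, C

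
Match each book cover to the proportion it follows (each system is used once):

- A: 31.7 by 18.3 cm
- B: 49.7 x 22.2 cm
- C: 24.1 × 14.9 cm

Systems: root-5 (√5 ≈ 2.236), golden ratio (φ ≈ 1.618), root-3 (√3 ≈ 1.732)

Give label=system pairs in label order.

A=root-3, B=root-5, C=golden ratio

Ratios: A ≈ 1.732; B ≈ 2.239; C ≈ 1.617.
Targets: root-5 ≈ 2.236; golden ratio ≈ 1.618; root-3 ≈ 1.732.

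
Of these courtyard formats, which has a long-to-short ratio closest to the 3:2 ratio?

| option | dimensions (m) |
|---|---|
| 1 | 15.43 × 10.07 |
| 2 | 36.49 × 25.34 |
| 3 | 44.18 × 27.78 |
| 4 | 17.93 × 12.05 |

4

Target 3:2 ≈ 1.500.
1: 1.532 (Δ0.032)  2: 1.440 (Δ0.060)  3: 1.590 (Δ0.090)  4: 1.488 (Δ0.012)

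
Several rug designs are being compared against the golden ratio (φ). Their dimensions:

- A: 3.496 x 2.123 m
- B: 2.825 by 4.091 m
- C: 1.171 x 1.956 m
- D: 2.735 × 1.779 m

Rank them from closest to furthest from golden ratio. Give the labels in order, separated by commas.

A: 3.496/2.123 ≈ 1.647 → |1.647 − 1.618| = 0.029
B: 4.091/2.825 ≈ 1.448 → |1.448 − 1.618| = 0.170
C: 1.956/1.171 ≈ 1.670 → |1.670 − 1.618| = 0.052
D: 2.735/1.779 ≈ 1.537 → |1.537 − 1.618| = 0.081

A, C, D, B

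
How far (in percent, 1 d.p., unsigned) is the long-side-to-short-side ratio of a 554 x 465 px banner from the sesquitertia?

10.6%

Ratio = 554 / 465 ≈ 1.1914.
Ideal 4:3 ≈ 1.3333. |1.1914 − 1.3333| / 1.3333 ≈ 10.64% → 10.6%.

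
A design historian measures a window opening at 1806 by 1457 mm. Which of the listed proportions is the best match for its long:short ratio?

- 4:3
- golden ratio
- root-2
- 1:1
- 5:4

1806/1457 ≈ 1.240. Nearest candidates are 5:4 (1.250, off by 0.010) and 4:3 (1.333, off by 0.093).

5:4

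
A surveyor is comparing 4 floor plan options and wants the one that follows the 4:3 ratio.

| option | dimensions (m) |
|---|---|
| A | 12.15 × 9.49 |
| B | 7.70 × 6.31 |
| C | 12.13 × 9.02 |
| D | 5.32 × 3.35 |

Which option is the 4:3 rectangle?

Ratios (long/short): A ≈ 1.280; B ≈ 1.220; C ≈ 1.345; D ≈ 1.588.
4:3 ≈ 1.333; option C is nearest (Δ 0.012).

C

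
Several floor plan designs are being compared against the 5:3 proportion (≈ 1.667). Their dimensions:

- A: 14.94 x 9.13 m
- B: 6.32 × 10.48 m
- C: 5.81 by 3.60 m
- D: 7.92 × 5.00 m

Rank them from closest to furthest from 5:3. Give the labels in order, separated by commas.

Ratios: A = 14.94 / 9.13 ≈ 1.636; B = 10.48 / 6.32 ≈ 1.658; C = 5.81 / 3.60 ≈ 1.614; D = 7.92 / 5.00 ≈ 1.584.
|Δ from 1.667|: A 0.031; B 0.009; C 0.053; D 0.083.

B, A, C, D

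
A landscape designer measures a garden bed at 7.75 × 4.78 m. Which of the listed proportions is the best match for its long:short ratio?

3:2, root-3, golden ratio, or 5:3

Ratio = 7.75 / 4.78 ≈ 1.621.
Distances: 3:2 1.500 (Δ 0.121); root-3 1.732 (Δ 0.111); golden ratio 1.618 (Δ 0.003); 5:3 1.667 (Δ 0.046).

golden ratio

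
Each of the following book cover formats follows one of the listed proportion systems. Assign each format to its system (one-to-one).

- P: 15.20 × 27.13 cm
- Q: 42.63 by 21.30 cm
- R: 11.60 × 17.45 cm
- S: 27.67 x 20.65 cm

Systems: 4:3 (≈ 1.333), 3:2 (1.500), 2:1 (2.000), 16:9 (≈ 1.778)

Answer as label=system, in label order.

P=16:9, Q=2:1, R=3:2, S=4:3

P = 27.13/15.20 ≈ 1.785 → 16:9 (1.778)
Q = 42.63/21.30 ≈ 2.001 → 2:1 (2.000)
R = 17.45/11.60 ≈ 1.504 → 3:2 (1.500)
S = 27.67/20.65 ≈ 1.340 → 4:3 (1.333)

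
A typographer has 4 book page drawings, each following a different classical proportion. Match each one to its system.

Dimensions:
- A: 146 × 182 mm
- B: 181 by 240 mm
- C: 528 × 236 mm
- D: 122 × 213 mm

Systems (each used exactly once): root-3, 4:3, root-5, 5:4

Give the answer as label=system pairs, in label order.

A=5:4, B=4:3, C=root-5, D=root-3

A = 182/146 ≈ 1.247 → 5:4 (1.250)
B = 240/181 ≈ 1.326 → 4:3 (1.333)
C = 528/236 ≈ 2.237 → root-5 (2.236)
D = 213/122 ≈ 1.746 → root-3 (1.732)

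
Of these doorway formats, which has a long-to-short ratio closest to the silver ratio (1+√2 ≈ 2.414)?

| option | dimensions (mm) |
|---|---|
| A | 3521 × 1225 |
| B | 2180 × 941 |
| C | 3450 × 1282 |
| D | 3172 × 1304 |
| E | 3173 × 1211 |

D

Target silver ratio ≈ 2.414.
A: 2.874 (Δ0.460)  B: 2.317 (Δ0.097)  C: 2.691 (Δ0.277)  D: 2.433 (Δ0.019)  E: 2.620 (Δ0.206)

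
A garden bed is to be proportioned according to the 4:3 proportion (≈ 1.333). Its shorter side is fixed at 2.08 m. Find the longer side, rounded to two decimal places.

2.77 m

4:3 ≈ 1.33333.
Longer side = 2.08 × 1.33333 ≈ 2.7733 → 2.77 m.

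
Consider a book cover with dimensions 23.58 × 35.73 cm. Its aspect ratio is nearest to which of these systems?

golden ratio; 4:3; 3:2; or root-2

Ratio = 35.73 / 23.58 ≈ 1.515.
Distances: golden ratio 1.618 (Δ 0.103); 4:3 1.333 (Δ 0.182); 3:2 1.500 (Δ 0.015); root-2 1.414 (Δ 0.101).

3:2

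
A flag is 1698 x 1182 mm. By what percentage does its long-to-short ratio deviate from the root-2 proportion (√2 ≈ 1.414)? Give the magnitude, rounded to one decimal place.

Ratio = 1698 / 1182 ≈ 1.4365.
Ideal root-2 ≈ 1.4142. |1.4365 − 1.4142| / 1.4142 ≈ 1.58% → 1.6%.

1.6%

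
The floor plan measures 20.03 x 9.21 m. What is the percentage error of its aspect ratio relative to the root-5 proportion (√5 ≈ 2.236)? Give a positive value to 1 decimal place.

2.7%

Ratio = 20.03 / 9.21 ≈ 2.1748.
Ideal root-5 ≈ 2.2361. |2.1748 − 2.2361| / 2.2361 ≈ 2.74% → 2.7%.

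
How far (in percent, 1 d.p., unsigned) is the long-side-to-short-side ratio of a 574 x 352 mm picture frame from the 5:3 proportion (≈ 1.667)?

2.2%

Ratio = 574 / 352 ≈ 1.6307.
Ideal 5:3 ≈ 1.6667. |1.6307 − 1.6667| / 1.6667 ≈ 2.16% → 2.2%.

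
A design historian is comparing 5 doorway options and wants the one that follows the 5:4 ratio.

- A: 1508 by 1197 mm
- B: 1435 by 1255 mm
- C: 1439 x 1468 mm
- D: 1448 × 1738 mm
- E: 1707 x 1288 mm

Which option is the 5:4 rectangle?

Target 5:4 ≈ 1.250.
A: 1.260 (Δ0.010)  B: 1.143 (Δ0.107)  C: 1.020 (Δ0.230)  D: 1.200 (Δ0.050)  E: 1.325 (Δ0.075)

A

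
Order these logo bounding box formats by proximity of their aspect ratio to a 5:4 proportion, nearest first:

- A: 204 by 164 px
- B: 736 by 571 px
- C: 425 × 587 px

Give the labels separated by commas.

Ratios: A = 204 / 164 ≈ 1.244; B = 736 / 571 ≈ 1.289; C = 587 / 425 ≈ 1.381.
|Δ from 1.250|: A 0.006; B 0.039; C 0.131.

A, B, C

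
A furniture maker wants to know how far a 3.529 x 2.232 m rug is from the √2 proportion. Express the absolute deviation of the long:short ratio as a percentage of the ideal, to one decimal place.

Ratio = 3.529 / 2.232 ≈ 1.5811.
Ideal root-2 ≈ 1.4142. |1.5811 − 1.4142| / 1.4142 ≈ 11.80% → 11.8%.

11.8%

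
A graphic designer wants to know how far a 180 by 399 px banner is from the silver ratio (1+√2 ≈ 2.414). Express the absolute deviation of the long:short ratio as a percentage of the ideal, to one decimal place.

Ratio = 399 / 180 ≈ 2.2167.
Ideal silver ratio ≈ 2.4142. |2.2167 − 2.4142| / 2.4142 ≈ 8.18% → 8.2%.

8.2%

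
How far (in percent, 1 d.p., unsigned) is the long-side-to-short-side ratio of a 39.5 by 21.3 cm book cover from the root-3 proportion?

7.1%

Ratio = 39.5 / 21.3 ≈ 1.8545.
Ideal root-3 ≈ 1.7321. |1.8545 − 1.7321| / 1.7321 ≈ 7.07% → 7.1%.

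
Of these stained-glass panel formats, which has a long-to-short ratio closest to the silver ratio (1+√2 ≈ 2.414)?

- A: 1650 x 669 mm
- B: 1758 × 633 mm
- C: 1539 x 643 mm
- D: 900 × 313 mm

Target silver ratio ≈ 2.414.
A: 2.466 (Δ0.052)  B: 2.777 (Δ0.363)  C: 2.393 (Δ0.021)  D: 2.875 (Δ0.461)

C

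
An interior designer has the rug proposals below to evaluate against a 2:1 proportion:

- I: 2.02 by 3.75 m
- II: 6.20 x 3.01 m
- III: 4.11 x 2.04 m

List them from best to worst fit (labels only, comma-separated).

III, II, I

Ratios: I = 3.75 / 2.02 ≈ 1.856; II = 6.20 / 3.01 ≈ 2.060; III = 4.11 / 2.04 ≈ 2.015.
|Δ from 2.000|: I 0.144; II 0.060; III 0.015.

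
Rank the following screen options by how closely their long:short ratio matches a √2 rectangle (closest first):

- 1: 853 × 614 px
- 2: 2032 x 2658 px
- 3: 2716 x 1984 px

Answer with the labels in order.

Ratios: 1 = 853 / 614 ≈ 1.389; 2 = 2658 / 2032 ≈ 1.308; 3 = 2716 / 1984 ≈ 1.369.
|Δ from 1.414|: 1 0.025; 2 0.106; 3 0.045.

1, 3, 2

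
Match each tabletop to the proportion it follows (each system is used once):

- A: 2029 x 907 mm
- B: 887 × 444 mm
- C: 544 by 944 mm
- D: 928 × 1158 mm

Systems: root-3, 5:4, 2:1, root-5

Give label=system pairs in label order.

A=root-5, B=2:1, C=root-3, D=5:4

Ratios: A ≈ 2.237; B ≈ 1.998; C ≈ 1.735; D ≈ 1.248.
Targets: root-3 ≈ 1.732; 5:4 ≈ 1.250; 2:1 ≈ 2.000; root-5 ≈ 2.236.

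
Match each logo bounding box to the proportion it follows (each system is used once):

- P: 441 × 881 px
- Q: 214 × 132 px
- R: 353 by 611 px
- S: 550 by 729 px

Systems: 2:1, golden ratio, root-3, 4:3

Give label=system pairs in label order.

P = 881/441 ≈ 1.998 → 2:1 (2.000)
Q = 214/132 ≈ 1.621 → golden ratio (1.618)
R = 611/353 ≈ 1.731 → root-3 (1.732)
S = 729/550 ≈ 1.325 → 4:3 (1.333)

P=2:1, Q=golden ratio, R=root-3, S=4:3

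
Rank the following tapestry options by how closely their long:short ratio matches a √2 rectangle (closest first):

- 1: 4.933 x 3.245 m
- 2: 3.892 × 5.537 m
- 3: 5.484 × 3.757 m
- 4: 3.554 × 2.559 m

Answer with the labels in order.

Ratios: 1 = 4.933 / 3.245 ≈ 1.520; 2 = 5.537 / 3.892 ≈ 1.423; 3 = 5.484 / 3.757 ≈ 1.460; 4 = 3.554 / 2.559 ≈ 1.389.
|Δ from 1.414|: 1 0.106; 2 0.009; 3 0.046; 4 0.025.

2, 4, 3, 1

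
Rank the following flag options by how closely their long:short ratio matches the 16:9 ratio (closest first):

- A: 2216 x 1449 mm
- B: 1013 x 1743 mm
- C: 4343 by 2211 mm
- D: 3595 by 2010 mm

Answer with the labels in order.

D, B, C, A

A: 2216/1449 ≈ 1.529 → |1.529 − 1.778| = 0.249
B: 1743/1013 ≈ 1.721 → |1.721 − 1.778| = 0.057
C: 4343/2211 ≈ 1.964 → |1.964 − 1.778| = 0.186
D: 3595/2010 ≈ 1.789 → |1.789 − 1.778| = 0.011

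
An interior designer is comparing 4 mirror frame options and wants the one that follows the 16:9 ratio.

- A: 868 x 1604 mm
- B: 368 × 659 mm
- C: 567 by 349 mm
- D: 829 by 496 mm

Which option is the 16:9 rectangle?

B

Ratios (long/short): A ≈ 1.848; B ≈ 1.791; C ≈ 1.625; D ≈ 1.671.
16:9 ≈ 1.778; option B is nearest (Δ 0.013).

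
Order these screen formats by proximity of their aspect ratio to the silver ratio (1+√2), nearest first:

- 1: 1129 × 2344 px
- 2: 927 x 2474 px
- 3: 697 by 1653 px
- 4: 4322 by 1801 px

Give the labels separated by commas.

1: 2344/1129 ≈ 2.076 → |2.076 − 2.414| = 0.338
2: 2474/927 ≈ 2.669 → |2.669 − 2.414| = 0.255
3: 1653/697 ≈ 2.372 → |2.372 − 2.414| = 0.042
4: 4322/1801 ≈ 2.400 → |2.400 − 2.414| = 0.014

4, 3, 2, 1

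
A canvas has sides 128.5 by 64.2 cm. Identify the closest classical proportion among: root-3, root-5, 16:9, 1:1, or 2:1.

128.5/64.2 ≈ 2.002. Nearest candidates are 2:1 (2.000, off by 0.002) and 16:9 (1.778, off by 0.224).

2:1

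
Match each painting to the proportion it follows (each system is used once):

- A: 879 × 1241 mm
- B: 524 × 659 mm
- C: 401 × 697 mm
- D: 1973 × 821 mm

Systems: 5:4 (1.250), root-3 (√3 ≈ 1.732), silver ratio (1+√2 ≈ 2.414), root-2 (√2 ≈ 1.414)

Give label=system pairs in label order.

A=root-2, B=5:4, C=root-3, D=silver ratio

A = 1241/879 ≈ 1.412 → root-2 (1.414)
B = 659/524 ≈ 1.258 → 5:4 (1.250)
C = 697/401 ≈ 1.738 → root-3 (1.732)
D = 1973/821 ≈ 2.403 → silver ratio (2.414)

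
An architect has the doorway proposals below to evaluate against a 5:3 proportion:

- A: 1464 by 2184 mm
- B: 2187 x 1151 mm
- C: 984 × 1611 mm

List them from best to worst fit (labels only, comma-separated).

A: 2184/1464 ≈ 1.492 → |1.492 − 1.667| = 0.175
B: 2187/1151 ≈ 1.900 → |1.900 − 1.667| = 0.233
C: 1611/984 ≈ 1.637 → |1.637 − 1.667| = 0.030

C, A, B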